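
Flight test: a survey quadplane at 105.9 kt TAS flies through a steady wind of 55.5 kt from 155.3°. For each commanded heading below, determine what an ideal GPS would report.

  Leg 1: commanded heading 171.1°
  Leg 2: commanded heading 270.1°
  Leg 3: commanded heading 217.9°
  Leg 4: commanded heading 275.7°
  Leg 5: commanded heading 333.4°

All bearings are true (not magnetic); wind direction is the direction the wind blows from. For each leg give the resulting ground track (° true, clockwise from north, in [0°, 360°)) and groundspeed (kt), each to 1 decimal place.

Leg 1: track=187.2°, groundspeed=54.6 kt
Leg 2: track=291.4°, groundspeed=138.7 kt
Leg 3: track=249.4°, groundspeed=94.3 kt
Leg 4: track=295.4°, groundspeed=142.3 kt
Leg 5: track=334.1°, groundspeed=161.4 kt

Leg 1: heading 171.1°; drift +16.1° → track 187.2°, groundspeed 54.6 kt
Leg 2: heading 270.1°; drift +21.3° → track 291.4°, groundspeed 138.7 kt
Leg 3: heading 217.9°; drift +31.5° → track 249.4°, groundspeed 94.3 kt
Leg 4: heading 275.7°; drift +19.7° → track 295.4°, groundspeed 142.3 kt
Leg 5: heading 333.4°; drift +0.7° → track 334.1°, groundspeed 161.4 kt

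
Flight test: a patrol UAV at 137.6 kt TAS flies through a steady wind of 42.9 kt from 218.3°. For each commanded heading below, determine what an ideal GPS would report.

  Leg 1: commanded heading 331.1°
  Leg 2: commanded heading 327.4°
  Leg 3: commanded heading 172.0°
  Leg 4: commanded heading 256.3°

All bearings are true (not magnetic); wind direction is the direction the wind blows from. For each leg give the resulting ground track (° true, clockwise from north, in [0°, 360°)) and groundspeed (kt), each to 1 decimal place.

Leg 1: heading 331.1°; drift +14.4° → track 345.5°, groundspeed 159.2 kt
Leg 2: heading 327.4°; drift +15.0° → track 342.4°, groundspeed 157.0 kt
Leg 3: heading 172.0°; drift -16.0° → track 156.0°, groundspeed 112.3 kt
Leg 4: heading 256.3°; drift +14.3° → track 270.6°, groundspeed 107.1 kt

Leg 1: track=345.5°, groundspeed=159.2 kt
Leg 2: track=342.4°, groundspeed=157.0 kt
Leg 3: track=156.0°, groundspeed=112.3 kt
Leg 4: track=270.6°, groundspeed=107.1 kt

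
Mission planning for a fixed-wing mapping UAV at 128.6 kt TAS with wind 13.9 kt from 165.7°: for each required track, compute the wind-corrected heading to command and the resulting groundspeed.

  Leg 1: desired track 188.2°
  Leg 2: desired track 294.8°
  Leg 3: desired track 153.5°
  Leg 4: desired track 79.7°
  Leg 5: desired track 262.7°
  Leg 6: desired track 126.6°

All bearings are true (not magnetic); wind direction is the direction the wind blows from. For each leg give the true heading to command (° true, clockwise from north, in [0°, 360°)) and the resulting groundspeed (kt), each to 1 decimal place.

Leg 1: heading=185.8°, groundspeed=115.6 kt
Leg 2: heading=290.0°, groundspeed=136.9 kt
Leg 3: heading=154.8°, groundspeed=115.0 kt
Leg 4: heading=85.9°, groundspeed=126.9 kt
Leg 5: heading=256.5°, groundspeed=129.6 kt
Leg 6: heading=130.5°, groundspeed=117.5 kt

Leg 1: desired track 188.2°; wind correction -2.4° → command heading 185.8°, groundspeed 115.6 kt
Leg 2: desired track 294.8°; wind correction -4.8° → command heading 290.0°, groundspeed 136.9 kt
Leg 3: desired track 153.5°; wind correction +1.3° → command heading 154.8°, groundspeed 115.0 kt
Leg 4: desired track 79.7°; wind correction +6.2° → command heading 85.9°, groundspeed 126.9 kt
Leg 5: desired track 262.7°; wind correction -6.2° → command heading 256.5°, groundspeed 129.6 kt
Leg 6: desired track 126.6°; wind correction +3.9° → command heading 130.5°, groundspeed 117.5 kt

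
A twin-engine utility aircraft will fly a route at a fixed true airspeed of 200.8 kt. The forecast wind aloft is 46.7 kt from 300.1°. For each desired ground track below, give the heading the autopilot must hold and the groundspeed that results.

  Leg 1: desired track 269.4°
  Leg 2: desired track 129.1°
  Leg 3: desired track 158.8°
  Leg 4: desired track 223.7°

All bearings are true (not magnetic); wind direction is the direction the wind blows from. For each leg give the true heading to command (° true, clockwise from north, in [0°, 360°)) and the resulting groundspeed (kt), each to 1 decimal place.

Leg 1: desired track 269.4°; wind correction +6.8° → command heading 276.2°, groundspeed 159.2 kt
Leg 2: desired track 129.1°; wind correction +2.1° → command heading 131.2°, groundspeed 246.8 kt
Leg 3: desired track 158.8°; wind correction +8.4° → command heading 167.2°, groundspeed 235.1 kt
Leg 4: desired track 223.7°; wind correction +13.1° → command heading 236.8°, groundspeed 184.6 kt

Leg 1: heading=276.2°, groundspeed=159.2 kt
Leg 2: heading=131.2°, groundspeed=246.8 kt
Leg 3: heading=167.2°, groundspeed=235.1 kt
Leg 4: heading=236.8°, groundspeed=184.6 kt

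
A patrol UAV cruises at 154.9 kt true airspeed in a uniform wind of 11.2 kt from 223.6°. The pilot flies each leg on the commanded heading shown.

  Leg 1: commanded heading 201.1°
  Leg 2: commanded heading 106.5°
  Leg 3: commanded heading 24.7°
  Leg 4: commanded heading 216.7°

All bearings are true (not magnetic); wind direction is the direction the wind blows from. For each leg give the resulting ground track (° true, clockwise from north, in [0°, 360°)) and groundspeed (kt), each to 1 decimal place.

Leg 1: heading 201.1°; drift -1.7° → track 199.4°, groundspeed 144.6 kt
Leg 2: heading 106.5°; drift -3.6° → track 102.9°, groundspeed 160.3 kt
Leg 3: heading 24.7°; drift +1.3° → track 26.0°, groundspeed 165.5 kt
Leg 4: heading 216.7°; drift -0.5° → track 216.2°, groundspeed 143.8 kt

Leg 1: track=199.4°, groundspeed=144.6 kt
Leg 2: track=102.9°, groundspeed=160.3 kt
Leg 3: track=26.0°, groundspeed=165.5 kt
Leg 4: track=216.2°, groundspeed=143.8 kt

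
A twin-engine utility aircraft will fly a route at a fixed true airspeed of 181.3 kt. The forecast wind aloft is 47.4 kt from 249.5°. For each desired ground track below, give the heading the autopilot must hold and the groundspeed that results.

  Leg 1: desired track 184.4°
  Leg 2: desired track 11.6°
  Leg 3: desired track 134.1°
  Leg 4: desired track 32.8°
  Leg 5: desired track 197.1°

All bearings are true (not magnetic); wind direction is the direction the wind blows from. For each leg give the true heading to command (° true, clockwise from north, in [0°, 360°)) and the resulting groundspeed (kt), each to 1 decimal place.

Leg 1: desired track 184.4°; wind correction +13.7° → command heading 198.1°, groundspeed 156.2 kt
Leg 2: desired track 11.6°; wind correction -12.8° → command heading 358.8°, groundspeed 202.0 kt
Leg 3: desired track 134.1°; wind correction +13.7° → command heading 147.8°, groundspeed 196.5 kt
Leg 4: desired track 32.8°; wind correction -9.0° → command heading 23.8°, groundspeed 217.1 kt
Leg 5: desired track 197.1°; wind correction +12.0° → command heading 209.1°, groundspeed 148.4 kt

Leg 1: heading=198.1°, groundspeed=156.2 kt
Leg 2: heading=358.8°, groundspeed=202.0 kt
Leg 3: heading=147.8°, groundspeed=196.5 kt
Leg 4: heading=23.8°, groundspeed=217.1 kt
Leg 5: heading=209.1°, groundspeed=148.4 kt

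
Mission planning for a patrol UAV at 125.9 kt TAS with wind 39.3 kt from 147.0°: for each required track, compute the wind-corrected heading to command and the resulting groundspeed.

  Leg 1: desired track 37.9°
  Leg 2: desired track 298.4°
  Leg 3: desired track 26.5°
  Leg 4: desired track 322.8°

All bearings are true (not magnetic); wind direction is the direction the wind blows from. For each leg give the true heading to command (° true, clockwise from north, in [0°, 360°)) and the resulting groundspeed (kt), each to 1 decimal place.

Leg 1: desired track 37.9°; wind correction +17.2° → command heading 55.1°, groundspeed 133.2 kt
Leg 2: desired track 298.4°; wind correction -8.6° → command heading 289.8°, groundspeed 159.0 kt
Leg 3: desired track 26.5°; wind correction +15.6° → command heading 42.1°, groundspeed 141.2 kt
Leg 4: desired track 322.8°; wind correction -1.3° → command heading 321.5°, groundspeed 165.1 kt

Leg 1: heading=55.1°, groundspeed=133.2 kt
Leg 2: heading=289.8°, groundspeed=159.0 kt
Leg 3: heading=42.1°, groundspeed=141.2 kt
Leg 4: heading=321.5°, groundspeed=165.1 kt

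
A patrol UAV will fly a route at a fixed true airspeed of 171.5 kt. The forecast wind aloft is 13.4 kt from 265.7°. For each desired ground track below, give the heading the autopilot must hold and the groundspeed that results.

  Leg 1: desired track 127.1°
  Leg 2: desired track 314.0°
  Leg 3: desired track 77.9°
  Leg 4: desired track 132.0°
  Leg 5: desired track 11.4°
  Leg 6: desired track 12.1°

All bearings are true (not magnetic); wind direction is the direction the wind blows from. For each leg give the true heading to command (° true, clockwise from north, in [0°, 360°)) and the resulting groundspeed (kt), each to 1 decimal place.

Leg 1: desired track 127.1°; wind correction +3.0° → command heading 130.1°, groundspeed 181.3 kt
Leg 2: desired track 314.0°; wind correction -3.3° → command heading 310.7°, groundspeed 162.3 kt
Leg 3: desired track 77.9°; wind correction -0.6° → command heading 77.3°, groundspeed 184.8 kt
Leg 4: desired track 132.0°; wind correction +3.2° → command heading 135.2°, groundspeed 180.5 kt
Leg 5: desired track 11.4°; wind correction -4.3° → command heading 7.1°, groundspeed 174.6 kt
Leg 6: desired track 12.1°; wind correction -4.3° → command heading 7.8°, groundspeed 174.8 kt

Leg 1: heading=130.1°, groundspeed=181.3 kt
Leg 2: heading=310.7°, groundspeed=162.3 kt
Leg 3: heading=77.3°, groundspeed=184.8 kt
Leg 4: heading=135.2°, groundspeed=180.5 kt
Leg 5: heading=7.1°, groundspeed=174.6 kt
Leg 6: heading=7.8°, groundspeed=174.8 kt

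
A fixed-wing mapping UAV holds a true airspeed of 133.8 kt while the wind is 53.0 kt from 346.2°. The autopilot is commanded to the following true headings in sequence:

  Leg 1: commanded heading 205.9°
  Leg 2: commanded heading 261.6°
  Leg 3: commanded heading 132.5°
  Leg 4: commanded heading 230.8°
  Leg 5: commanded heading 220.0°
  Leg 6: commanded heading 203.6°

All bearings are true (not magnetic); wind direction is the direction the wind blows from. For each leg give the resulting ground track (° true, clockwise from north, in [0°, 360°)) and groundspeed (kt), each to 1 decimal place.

Leg 1: track=194.9°, groundspeed=177.8 kt
Leg 2: track=239.3°, groundspeed=139.2 kt
Leg 3: track=141.9°, groundspeed=180.3 kt
Leg 4: track=213.8°, groundspeed=163.7 kt
Leg 5: track=205.5°, groundspeed=170.6 kt
Leg 6: track=193.2°, groundspeed=178.8 kt

Leg 1: heading 205.9°; drift -11.0° → track 194.9°, groundspeed 177.8 kt
Leg 2: heading 261.6°; drift -22.3° → track 239.3°, groundspeed 139.2 kt
Leg 3: heading 132.5°; drift +9.4° → track 141.9°, groundspeed 180.3 kt
Leg 4: heading 230.8°; drift -17.0° → track 213.8°, groundspeed 163.7 kt
Leg 5: heading 220.0°; drift -14.5° → track 205.5°, groundspeed 170.6 kt
Leg 6: heading 203.6°; drift -10.4° → track 193.2°, groundspeed 178.8 kt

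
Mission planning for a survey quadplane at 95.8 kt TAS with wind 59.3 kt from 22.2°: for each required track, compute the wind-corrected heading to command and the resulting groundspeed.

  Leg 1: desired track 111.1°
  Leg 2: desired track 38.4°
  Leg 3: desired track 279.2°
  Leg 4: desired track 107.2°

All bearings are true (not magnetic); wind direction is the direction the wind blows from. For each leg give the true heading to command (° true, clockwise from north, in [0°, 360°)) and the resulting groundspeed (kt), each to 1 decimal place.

Leg 1: heading=72.9°, groundspeed=74.1 kt
Leg 2: heading=28.5°, groundspeed=37.4 kt
Leg 3: heading=316.3°, groundspeed=89.8 kt
Leg 4: heading=69.1°, groundspeed=70.2 kt

Leg 1: desired track 111.1°; wind correction -38.2° → command heading 72.9°, groundspeed 74.1 kt
Leg 2: desired track 38.4°; wind correction -9.9° → command heading 28.5°, groundspeed 37.4 kt
Leg 3: desired track 279.2°; wind correction +37.1° → command heading 316.3°, groundspeed 89.8 kt
Leg 4: desired track 107.2°; wind correction -38.1° → command heading 69.1°, groundspeed 70.2 kt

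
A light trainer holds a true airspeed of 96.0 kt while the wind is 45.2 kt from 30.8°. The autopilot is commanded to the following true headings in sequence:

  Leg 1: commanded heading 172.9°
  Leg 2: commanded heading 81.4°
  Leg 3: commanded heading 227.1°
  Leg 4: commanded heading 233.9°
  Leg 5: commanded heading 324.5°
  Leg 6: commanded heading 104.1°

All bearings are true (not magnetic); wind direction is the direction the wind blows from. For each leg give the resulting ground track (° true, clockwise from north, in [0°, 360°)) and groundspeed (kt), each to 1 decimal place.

Leg 1: heading 172.9°; drift +11.9° → track 184.8°, groundspeed 134.6 kt
Leg 2: heading 81.4°; drift +27.4° → track 108.8°, groundspeed 75.8 kt
Leg 3: heading 227.1°; drift -5.2° → track 221.9°, groundspeed 140.0 kt
Leg 4: heading 233.9°; drift -7.3° → track 226.6°, groundspeed 138.7 kt
Leg 5: heading 324.5°; drift -28.0° → track 296.5°, groundspeed 88.2 kt
Leg 6: heading 104.1°; drift +27.5° → track 131.6°, groundspeed 93.6 kt

Leg 1: track=184.8°, groundspeed=134.6 kt
Leg 2: track=108.8°, groundspeed=75.8 kt
Leg 3: track=221.9°, groundspeed=140.0 kt
Leg 4: track=226.6°, groundspeed=138.7 kt
Leg 5: track=296.5°, groundspeed=88.2 kt
Leg 6: track=131.6°, groundspeed=93.6 kt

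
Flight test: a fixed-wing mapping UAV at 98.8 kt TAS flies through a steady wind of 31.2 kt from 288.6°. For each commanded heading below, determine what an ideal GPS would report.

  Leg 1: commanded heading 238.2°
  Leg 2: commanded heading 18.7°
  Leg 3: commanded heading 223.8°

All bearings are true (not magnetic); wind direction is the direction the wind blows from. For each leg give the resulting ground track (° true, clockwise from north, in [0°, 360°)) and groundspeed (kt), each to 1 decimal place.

Leg 1: track=221.3°, groundspeed=82.5 kt
Leg 2: track=36.2°, groundspeed=103.7 kt
Leg 3: track=205.5°, groundspeed=90.1 kt

Leg 1: heading 238.2°; drift -16.9° → track 221.3°, groundspeed 82.5 kt
Leg 2: heading 18.7°; drift +17.5° → track 36.2°, groundspeed 103.7 kt
Leg 3: heading 223.8°; drift -18.3° → track 205.5°, groundspeed 90.1 kt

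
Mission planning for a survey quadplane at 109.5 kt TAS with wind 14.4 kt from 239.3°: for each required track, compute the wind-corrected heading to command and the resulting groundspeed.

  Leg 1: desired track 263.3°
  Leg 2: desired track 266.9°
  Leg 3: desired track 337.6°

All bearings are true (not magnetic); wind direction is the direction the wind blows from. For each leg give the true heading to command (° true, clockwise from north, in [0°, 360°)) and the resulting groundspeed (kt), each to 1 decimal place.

Leg 1: desired track 263.3°; wind correction -3.1° → command heading 260.2°, groundspeed 96.2 kt
Leg 2: desired track 266.9°; wind correction -3.5° → command heading 263.4°, groundspeed 96.5 kt
Leg 3: desired track 337.6°; wind correction -7.5° → command heading 330.1°, groundspeed 110.6 kt

Leg 1: heading=260.2°, groundspeed=96.2 kt
Leg 2: heading=263.4°, groundspeed=96.5 kt
Leg 3: heading=330.1°, groundspeed=110.6 kt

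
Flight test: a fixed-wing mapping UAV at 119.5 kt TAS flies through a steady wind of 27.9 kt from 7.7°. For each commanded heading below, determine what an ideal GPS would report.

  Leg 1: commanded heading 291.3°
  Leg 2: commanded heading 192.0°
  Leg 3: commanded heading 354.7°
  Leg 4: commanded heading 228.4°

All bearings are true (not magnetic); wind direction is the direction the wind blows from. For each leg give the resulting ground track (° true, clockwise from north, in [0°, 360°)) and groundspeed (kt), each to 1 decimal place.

Leg 1: track=277.8°, groundspeed=116.1 kt
Leg 2: track=191.2°, groundspeed=147.3 kt
Leg 3: track=350.8°, groundspeed=92.5 kt
Leg 4: track=221.0°, groundspeed=141.8 kt

Leg 1: heading 291.3°; drift -13.5° → track 277.8°, groundspeed 116.1 kt
Leg 2: heading 192.0°; drift -0.8° → track 191.2°, groundspeed 147.3 kt
Leg 3: heading 354.7°; drift -3.9° → track 350.8°, groundspeed 92.5 kt
Leg 4: heading 228.4°; drift -7.4° → track 221.0°, groundspeed 141.8 kt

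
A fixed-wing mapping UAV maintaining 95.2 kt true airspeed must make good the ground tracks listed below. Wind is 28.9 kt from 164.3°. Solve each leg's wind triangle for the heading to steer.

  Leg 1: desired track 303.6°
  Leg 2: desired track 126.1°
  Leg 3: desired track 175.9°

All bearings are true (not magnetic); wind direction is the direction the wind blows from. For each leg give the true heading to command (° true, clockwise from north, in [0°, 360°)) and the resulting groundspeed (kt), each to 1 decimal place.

Leg 1: heading=292.2°, groundspeed=115.2 kt
Leg 2: heading=136.9°, groundspeed=70.8 kt
Leg 3: heading=172.4°, groundspeed=66.7 kt

Leg 1: desired track 303.6°; wind correction -11.4° → command heading 292.2°, groundspeed 115.2 kt
Leg 2: desired track 126.1°; wind correction +10.8° → command heading 136.9°, groundspeed 70.8 kt
Leg 3: desired track 175.9°; wind correction -3.5° → command heading 172.4°, groundspeed 66.7 kt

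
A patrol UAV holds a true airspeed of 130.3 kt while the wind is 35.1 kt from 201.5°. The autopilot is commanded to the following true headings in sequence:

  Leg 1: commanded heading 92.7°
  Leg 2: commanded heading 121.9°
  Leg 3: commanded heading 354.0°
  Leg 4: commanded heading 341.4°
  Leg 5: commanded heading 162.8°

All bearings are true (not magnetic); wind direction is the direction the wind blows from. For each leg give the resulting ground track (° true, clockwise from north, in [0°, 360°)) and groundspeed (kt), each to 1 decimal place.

Leg 1: heading 92.7°; drift -13.2° → track 79.5°, groundspeed 145.5 kt
Leg 2: heading 121.9°; drift -15.6° → track 106.3°, groundspeed 128.7 kt
Leg 3: heading 354.0°; drift +5.7° → track 359.7°, groundspeed 162.2 kt
Leg 4: heading 341.4°; drift +8.2° → track 349.6°, groundspeed 158.8 kt
Leg 5: heading 162.8°; drift -12.0° → track 150.8°, groundspeed 105.2 kt

Leg 1: track=79.5°, groundspeed=145.5 kt
Leg 2: track=106.3°, groundspeed=128.7 kt
Leg 3: track=359.7°, groundspeed=162.2 kt
Leg 4: track=349.6°, groundspeed=158.8 kt
Leg 5: track=150.8°, groundspeed=105.2 kt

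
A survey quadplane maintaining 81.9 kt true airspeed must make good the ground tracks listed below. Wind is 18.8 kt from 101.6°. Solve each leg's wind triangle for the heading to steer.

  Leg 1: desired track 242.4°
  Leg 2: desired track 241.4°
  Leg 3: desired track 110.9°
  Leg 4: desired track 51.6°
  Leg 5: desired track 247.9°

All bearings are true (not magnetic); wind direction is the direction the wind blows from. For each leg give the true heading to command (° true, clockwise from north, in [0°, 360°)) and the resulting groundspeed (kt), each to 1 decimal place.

Leg 1: heading=234.1°, groundspeed=95.6 kt
Leg 2: heading=232.9°, groundspeed=95.4 kt
Leg 3: heading=108.8°, groundspeed=63.3 kt
Leg 4: heading=61.7°, groundspeed=68.5 kt
Leg 5: heading=240.6°, groundspeed=96.9 kt

Leg 1: desired track 242.4°; wind correction -8.3° → command heading 234.1°, groundspeed 95.6 kt
Leg 2: desired track 241.4°; wind correction -8.5° → command heading 232.9°, groundspeed 95.4 kt
Leg 3: desired track 110.9°; wind correction -2.1° → command heading 108.8°, groundspeed 63.3 kt
Leg 4: desired track 51.6°; wind correction +10.1° → command heading 61.7°, groundspeed 68.5 kt
Leg 5: desired track 247.9°; wind correction -7.3° → command heading 240.6°, groundspeed 96.9 kt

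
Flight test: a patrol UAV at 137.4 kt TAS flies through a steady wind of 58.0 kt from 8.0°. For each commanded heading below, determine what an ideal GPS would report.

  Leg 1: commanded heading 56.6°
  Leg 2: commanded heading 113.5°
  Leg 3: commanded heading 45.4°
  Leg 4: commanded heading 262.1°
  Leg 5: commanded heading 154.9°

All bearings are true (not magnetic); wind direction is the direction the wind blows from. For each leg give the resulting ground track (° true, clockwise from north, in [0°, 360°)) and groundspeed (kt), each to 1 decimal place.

Leg 1: track=80.3°, groundspeed=108.2 kt
Leg 2: track=133.6°, groundspeed=162.8 kt
Leg 3: track=66.5°, groundspeed=97.9 kt
Leg 4: track=242.1°, groundspeed=163.1 kt
Leg 5: track=164.6°, groundspeed=188.7 kt

Leg 1: heading 56.6°; drift +23.7° → track 80.3°, groundspeed 108.2 kt
Leg 2: heading 113.5°; drift +20.1° → track 133.6°, groundspeed 162.8 kt
Leg 3: heading 45.4°; drift +21.1° → track 66.5°, groundspeed 97.9 kt
Leg 4: heading 262.1°; drift -20.0° → track 242.1°, groundspeed 163.1 kt
Leg 5: heading 154.9°; drift +9.7° → track 164.6°, groundspeed 188.7 kt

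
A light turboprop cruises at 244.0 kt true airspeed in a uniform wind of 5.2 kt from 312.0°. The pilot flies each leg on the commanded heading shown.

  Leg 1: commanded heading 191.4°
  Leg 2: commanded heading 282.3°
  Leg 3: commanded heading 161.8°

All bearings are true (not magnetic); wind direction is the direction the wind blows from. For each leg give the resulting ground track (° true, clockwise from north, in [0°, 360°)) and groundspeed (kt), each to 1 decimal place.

Leg 1: heading 191.4°; drift -1.0° → track 190.4°, groundspeed 246.7 kt
Leg 2: heading 282.3°; drift -0.6° → track 281.7°, groundspeed 239.5 kt
Leg 3: heading 161.8°; drift -0.6° → track 161.2°, groundspeed 248.5 kt

Leg 1: track=190.4°, groundspeed=246.7 kt
Leg 2: track=281.7°, groundspeed=239.5 kt
Leg 3: track=161.2°, groundspeed=248.5 kt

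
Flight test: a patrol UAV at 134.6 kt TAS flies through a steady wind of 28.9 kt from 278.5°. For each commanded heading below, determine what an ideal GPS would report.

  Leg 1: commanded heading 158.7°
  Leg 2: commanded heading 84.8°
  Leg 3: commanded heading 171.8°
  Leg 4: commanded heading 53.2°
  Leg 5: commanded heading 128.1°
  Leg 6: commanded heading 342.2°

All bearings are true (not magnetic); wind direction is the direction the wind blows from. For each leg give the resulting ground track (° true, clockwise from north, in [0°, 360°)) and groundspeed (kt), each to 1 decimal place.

Leg 1: track=149.1°, groundspeed=151.1 kt
Leg 2: track=87.2°, groundspeed=162.8 kt
Leg 3: track=160.8°, groundspeed=145.6 kt
Leg 4: track=60.8°, groundspeed=156.3 kt
Leg 5: track=123.0°, groundspeed=160.4 kt
Leg 6: track=354.2°, groundspeed=124.5 kt

Leg 1: heading 158.7°; drift -9.6° → track 149.1°, groundspeed 151.1 kt
Leg 2: heading 84.8°; drift +2.4° → track 87.2°, groundspeed 162.8 kt
Leg 3: heading 171.8°; drift -11.0° → track 160.8°, groundspeed 145.6 kt
Leg 4: heading 53.2°; drift +7.6° → track 60.8°, groundspeed 156.3 kt
Leg 5: heading 128.1°; drift -5.1° → track 123.0°, groundspeed 160.4 kt
Leg 6: heading 342.2°; drift +12.0° → track 354.2°, groundspeed 124.5 kt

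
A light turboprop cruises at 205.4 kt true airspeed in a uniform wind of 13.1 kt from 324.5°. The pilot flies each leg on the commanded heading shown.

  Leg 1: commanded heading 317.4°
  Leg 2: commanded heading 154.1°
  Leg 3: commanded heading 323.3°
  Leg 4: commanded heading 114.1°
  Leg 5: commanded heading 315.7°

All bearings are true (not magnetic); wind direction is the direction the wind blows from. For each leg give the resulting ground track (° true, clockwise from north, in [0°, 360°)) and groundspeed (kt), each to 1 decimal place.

Leg 1: heading 317.4°; drift -0.5° → track 316.9°, groundspeed 192.4 kt
Leg 2: heading 154.1°; drift -0.6° → track 153.5°, groundspeed 218.3 kt
Leg 3: heading 323.3°; drift -0.1° → track 323.2°, groundspeed 192.3 kt
Leg 4: heading 114.1°; drift +1.8° → track 115.9°, groundspeed 216.8 kt
Leg 5: heading 315.7°; drift -0.6° → track 315.1°, groundspeed 192.5 kt

Leg 1: track=316.9°, groundspeed=192.4 kt
Leg 2: track=153.5°, groundspeed=218.3 kt
Leg 3: track=323.2°, groundspeed=192.3 kt
Leg 4: track=115.9°, groundspeed=216.8 kt
Leg 5: track=315.1°, groundspeed=192.5 kt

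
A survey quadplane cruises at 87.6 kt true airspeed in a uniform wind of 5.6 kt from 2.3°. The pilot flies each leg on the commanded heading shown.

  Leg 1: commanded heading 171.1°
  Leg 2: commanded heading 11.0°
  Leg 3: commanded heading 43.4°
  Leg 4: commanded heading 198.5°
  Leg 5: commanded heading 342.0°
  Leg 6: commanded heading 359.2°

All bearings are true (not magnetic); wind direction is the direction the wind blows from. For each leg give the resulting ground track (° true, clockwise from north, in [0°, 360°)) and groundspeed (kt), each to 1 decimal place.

Leg 1: heading 171.1°; drift +0.7° → track 171.8°, groundspeed 93.1 kt
Leg 2: heading 11.0°; drift +0.6° → track 11.6°, groundspeed 82.1 kt
Leg 3: heading 43.4°; drift +2.5° → track 45.9°, groundspeed 83.5 kt
Leg 4: heading 198.5°; drift -1.0° → track 197.5°, groundspeed 93.0 kt
Leg 5: heading 342.0°; drift -1.4° → track 340.6°, groundspeed 82.4 kt
Leg 6: heading 359.2°; drift -0.2° → track 359.0°, groundspeed 82.0 kt

Leg 1: track=171.8°, groundspeed=93.1 kt
Leg 2: track=11.6°, groundspeed=82.1 kt
Leg 3: track=45.9°, groundspeed=83.5 kt
Leg 4: track=197.5°, groundspeed=93.0 kt
Leg 5: track=340.6°, groundspeed=82.4 kt
Leg 6: track=359.0°, groundspeed=82.0 kt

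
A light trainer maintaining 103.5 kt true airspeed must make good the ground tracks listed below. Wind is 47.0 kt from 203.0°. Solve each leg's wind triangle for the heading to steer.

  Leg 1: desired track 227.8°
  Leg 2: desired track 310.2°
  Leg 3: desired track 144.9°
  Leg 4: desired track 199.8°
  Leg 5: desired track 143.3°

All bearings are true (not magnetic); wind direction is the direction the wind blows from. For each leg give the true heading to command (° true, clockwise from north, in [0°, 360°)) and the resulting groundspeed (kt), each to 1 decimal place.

Leg 1: desired track 227.8°; wind correction -11.0° → command heading 216.8°, groundspeed 58.9 kt
Leg 2: desired track 310.2°; wind correction -25.7° → command heading 284.5°, groundspeed 107.2 kt
Leg 3: desired track 144.9°; wind correction +22.7° → command heading 167.6°, groundspeed 70.7 kt
Leg 4: desired track 199.8°; wind correction +1.5° → command heading 201.3°, groundspeed 56.5 kt
Leg 5: desired track 143.3°; wind correction +23.1° → command heading 166.4°, groundspeed 71.5 kt

Leg 1: heading=216.8°, groundspeed=58.9 kt
Leg 2: heading=284.5°, groundspeed=107.2 kt
Leg 3: heading=167.6°, groundspeed=70.7 kt
Leg 4: heading=201.3°, groundspeed=56.5 kt
Leg 5: heading=166.4°, groundspeed=71.5 kt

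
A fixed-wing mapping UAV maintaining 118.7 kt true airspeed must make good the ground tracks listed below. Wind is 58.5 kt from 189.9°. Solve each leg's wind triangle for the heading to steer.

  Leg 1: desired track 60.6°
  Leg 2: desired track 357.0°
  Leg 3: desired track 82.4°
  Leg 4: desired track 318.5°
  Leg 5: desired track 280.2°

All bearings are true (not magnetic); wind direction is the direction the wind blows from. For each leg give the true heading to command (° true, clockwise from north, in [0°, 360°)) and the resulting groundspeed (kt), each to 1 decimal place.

Leg 1: desired track 60.6°; wind correction +22.4° → command heading 83.0°, groundspeed 146.8 kt
Leg 2: desired track 357.0°; wind correction -6.3° → command heading 350.7°, groundspeed 175.0 kt
Leg 3: desired track 82.4°; wind correction +28.0° → command heading 110.4°, groundspeed 122.4 kt
Leg 4: desired track 318.5°; wind correction -22.7° → command heading 295.8°, groundspeed 146.0 kt
Leg 5: desired track 280.2°; wind correction -29.5° → command heading 250.7°, groundspeed 103.6 kt

Leg 1: heading=83.0°, groundspeed=146.8 kt
Leg 2: heading=350.7°, groundspeed=175.0 kt
Leg 3: heading=110.4°, groundspeed=122.4 kt
Leg 4: heading=295.8°, groundspeed=146.0 kt
Leg 5: heading=250.7°, groundspeed=103.6 kt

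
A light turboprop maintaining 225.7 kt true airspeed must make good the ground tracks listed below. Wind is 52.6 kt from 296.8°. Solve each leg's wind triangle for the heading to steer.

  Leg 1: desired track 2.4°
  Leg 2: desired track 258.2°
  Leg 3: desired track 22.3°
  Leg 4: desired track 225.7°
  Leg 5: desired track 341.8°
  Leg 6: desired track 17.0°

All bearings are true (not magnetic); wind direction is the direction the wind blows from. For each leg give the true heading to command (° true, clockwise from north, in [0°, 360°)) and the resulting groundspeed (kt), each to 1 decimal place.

Leg 1: desired track 2.4°; wind correction -12.3° → command heading 350.1°, groundspeed 198.8 kt
Leg 2: desired track 258.2°; wind correction +8.4° → command heading 266.6°, groundspeed 182.2 kt
Leg 3: desired track 22.3°; wind correction -13.4° → command heading 8.9°, groundspeed 215.4 kt
Leg 4: desired track 225.7°; wind correction +12.7° → command heading 238.4°, groundspeed 203.1 kt
Leg 5: desired track 341.8°; wind correction -9.5° → command heading 332.3°, groundspeed 185.4 kt
Leg 6: desired track 17.0°; wind correction -13.3° → command heading 3.7°, groundspeed 210.7 kt

Leg 1: heading=350.1°, groundspeed=198.8 kt
Leg 2: heading=266.6°, groundspeed=182.2 kt
Leg 3: heading=8.9°, groundspeed=215.4 kt
Leg 4: heading=238.4°, groundspeed=203.1 kt
Leg 5: heading=332.3°, groundspeed=185.4 kt
Leg 6: heading=3.7°, groundspeed=210.7 kt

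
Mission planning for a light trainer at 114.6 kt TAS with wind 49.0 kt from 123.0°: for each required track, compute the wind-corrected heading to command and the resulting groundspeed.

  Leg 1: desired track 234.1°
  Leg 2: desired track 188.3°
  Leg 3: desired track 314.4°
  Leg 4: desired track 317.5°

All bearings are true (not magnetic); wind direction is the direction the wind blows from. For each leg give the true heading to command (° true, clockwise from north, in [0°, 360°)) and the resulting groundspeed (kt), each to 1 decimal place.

Leg 1: desired track 234.1°; wind correction -23.5° → command heading 210.6°, groundspeed 122.7 kt
Leg 2: desired track 188.3°; wind correction -22.9° → command heading 165.4°, groundspeed 85.1 kt
Leg 3: desired track 314.4°; wind correction +4.8° → command heading 319.2°, groundspeed 162.2 kt
Leg 4: desired track 317.5°; wind correction +6.1° → command heading 323.6°, groundspeed 161.4 kt

Leg 1: heading=210.6°, groundspeed=122.7 kt
Leg 2: heading=165.4°, groundspeed=85.1 kt
Leg 3: heading=319.2°, groundspeed=162.2 kt
Leg 4: heading=323.6°, groundspeed=161.4 kt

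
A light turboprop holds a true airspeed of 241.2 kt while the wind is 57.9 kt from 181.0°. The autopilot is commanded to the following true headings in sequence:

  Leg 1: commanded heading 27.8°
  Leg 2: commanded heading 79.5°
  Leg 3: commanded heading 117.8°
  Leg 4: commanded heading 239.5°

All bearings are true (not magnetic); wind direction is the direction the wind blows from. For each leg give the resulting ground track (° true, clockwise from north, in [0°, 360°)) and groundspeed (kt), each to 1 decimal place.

Leg 1: heading 27.8°; drift -5.1° → track 22.7°, groundspeed 294.0 kt
Leg 2: heading 79.5°; drift -12.7° → track 66.8°, groundspeed 259.0 kt
Leg 3: heading 117.8°; drift -13.5° → track 104.3°, groundspeed 221.2 kt
Leg 4: heading 239.5°; drift +13.2° → track 252.7°, groundspeed 216.6 kt

Leg 1: track=22.7°, groundspeed=294.0 kt
Leg 2: track=66.8°, groundspeed=259.0 kt
Leg 3: track=104.3°, groundspeed=221.2 kt
Leg 4: track=252.7°, groundspeed=216.6 kt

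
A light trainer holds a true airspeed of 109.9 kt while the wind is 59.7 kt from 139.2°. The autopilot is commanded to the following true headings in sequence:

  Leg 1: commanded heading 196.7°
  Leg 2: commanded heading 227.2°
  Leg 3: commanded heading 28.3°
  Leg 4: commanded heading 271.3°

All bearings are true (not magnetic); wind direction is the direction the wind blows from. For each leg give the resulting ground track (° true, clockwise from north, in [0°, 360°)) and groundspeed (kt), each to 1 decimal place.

Leg 1: track=229.6°, groundspeed=92.7 kt
Leg 2: track=256.2°, groundspeed=123.2 kt
Leg 3: track=5.3°, groundspeed=142.6 kt
Leg 4: track=287.8°, groundspeed=156.3 kt

Leg 1: heading 196.7°; drift +32.9° → track 229.6°, groundspeed 92.7 kt
Leg 2: heading 227.2°; drift +29.0° → track 256.2°, groundspeed 123.2 kt
Leg 3: heading 28.3°; drift -23.0° → track 5.3°, groundspeed 142.6 kt
Leg 4: heading 271.3°; drift +16.5° → track 287.8°, groundspeed 156.3 kt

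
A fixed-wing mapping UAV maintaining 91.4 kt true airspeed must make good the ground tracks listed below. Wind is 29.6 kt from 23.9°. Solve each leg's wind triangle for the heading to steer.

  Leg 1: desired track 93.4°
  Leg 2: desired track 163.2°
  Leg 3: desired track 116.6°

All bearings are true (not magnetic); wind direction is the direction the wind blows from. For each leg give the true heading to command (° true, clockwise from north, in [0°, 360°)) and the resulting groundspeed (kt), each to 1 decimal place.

Leg 1: heading=75.7°, groundspeed=76.7 kt
Leg 2: heading=151.0°, groundspeed=111.8 kt
Leg 3: heading=97.7°, groundspeed=87.9 kt

Leg 1: desired track 93.4°; wind correction -17.7° → command heading 75.7°, groundspeed 76.7 kt
Leg 2: desired track 163.2°; wind correction -12.2° → command heading 151.0°, groundspeed 111.8 kt
Leg 3: desired track 116.6°; wind correction -18.9° → command heading 97.7°, groundspeed 87.9 kt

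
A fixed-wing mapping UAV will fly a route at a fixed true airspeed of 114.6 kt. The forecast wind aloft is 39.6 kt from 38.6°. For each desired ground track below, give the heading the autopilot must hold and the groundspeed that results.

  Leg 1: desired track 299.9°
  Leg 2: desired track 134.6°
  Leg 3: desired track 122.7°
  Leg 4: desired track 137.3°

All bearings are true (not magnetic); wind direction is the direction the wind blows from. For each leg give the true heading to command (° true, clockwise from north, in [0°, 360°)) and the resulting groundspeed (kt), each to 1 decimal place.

Leg 1: heading=319.9°, groundspeed=113.7 kt
Leg 2: heading=114.5°, groundspeed=111.8 kt
Leg 3: heading=102.6°, groundspeed=103.5 kt
Leg 4: heading=117.3°, groundspeed=113.7 kt

Leg 1: desired track 299.9°; wind correction +20.0° → command heading 319.9°, groundspeed 113.7 kt
Leg 2: desired track 134.6°; wind correction -20.1° → command heading 114.5°, groundspeed 111.8 kt
Leg 3: desired track 122.7°; wind correction -20.1° → command heading 102.6°, groundspeed 103.5 kt
Leg 4: desired track 137.3°; wind correction -20.0° → command heading 117.3°, groundspeed 113.7 kt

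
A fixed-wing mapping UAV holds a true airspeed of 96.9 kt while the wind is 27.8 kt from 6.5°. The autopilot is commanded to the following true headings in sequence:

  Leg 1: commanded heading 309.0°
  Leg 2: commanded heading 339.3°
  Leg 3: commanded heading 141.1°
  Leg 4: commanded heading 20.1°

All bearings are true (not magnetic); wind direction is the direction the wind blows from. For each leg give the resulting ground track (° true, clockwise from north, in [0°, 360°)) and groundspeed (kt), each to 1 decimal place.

Leg 1: heading 309.0°; drift -16.0° → track 293.0°, groundspeed 85.3 kt
Leg 2: heading 339.3°; drift -10.0° → track 329.3°, groundspeed 73.3 kt
Leg 3: heading 141.1°; drift +9.6° → track 150.7°, groundspeed 118.1 kt
Leg 4: heading 20.1°; drift +5.3° → track 25.4°, groundspeed 70.2 kt

Leg 1: track=293.0°, groundspeed=85.3 kt
Leg 2: track=329.3°, groundspeed=73.3 kt
Leg 3: track=150.7°, groundspeed=118.1 kt
Leg 4: track=25.4°, groundspeed=70.2 kt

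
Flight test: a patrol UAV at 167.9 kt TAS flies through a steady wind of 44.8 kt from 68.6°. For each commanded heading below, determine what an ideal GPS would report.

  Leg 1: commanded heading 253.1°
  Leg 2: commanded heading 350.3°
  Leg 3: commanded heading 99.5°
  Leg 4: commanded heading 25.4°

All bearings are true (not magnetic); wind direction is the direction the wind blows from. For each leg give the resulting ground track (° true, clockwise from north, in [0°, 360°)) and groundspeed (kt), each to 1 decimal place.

Leg 1: track=252.2°, groundspeed=212.6 kt
Leg 2: track=334.9°, groundspeed=164.8 kt
Leg 3: track=109.6°, groundspeed=131.5 kt
Leg 4: track=12.6°, groundspeed=138.7 kt

Leg 1: heading 253.1°; drift -0.9° → track 252.2°, groundspeed 212.6 kt
Leg 2: heading 350.3°; drift -15.4° → track 334.9°, groundspeed 164.8 kt
Leg 3: heading 99.5°; drift +10.1° → track 109.6°, groundspeed 131.5 kt
Leg 4: heading 25.4°; drift -12.8° → track 12.6°, groundspeed 138.7 kt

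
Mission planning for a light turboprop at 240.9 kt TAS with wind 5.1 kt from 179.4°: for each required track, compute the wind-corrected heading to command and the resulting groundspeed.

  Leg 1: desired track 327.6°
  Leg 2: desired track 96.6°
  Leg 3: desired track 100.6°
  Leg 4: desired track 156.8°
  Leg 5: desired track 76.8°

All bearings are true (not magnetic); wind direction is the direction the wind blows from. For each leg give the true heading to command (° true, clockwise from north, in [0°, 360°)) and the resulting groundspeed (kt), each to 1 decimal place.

Leg 1: desired track 327.6°; wind correction -0.6° → command heading 327.0°, groundspeed 245.2 kt
Leg 2: desired track 96.6°; wind correction +1.2° → command heading 97.8°, groundspeed 240.2 kt
Leg 3: desired track 100.6°; wind correction +1.2° → command heading 101.8°, groundspeed 239.9 kt
Leg 4: desired track 156.8°; wind correction +0.5° → command heading 157.3°, groundspeed 236.2 kt
Leg 5: desired track 76.8°; wind correction +1.2° → command heading 78.0°, groundspeed 242.0 kt

Leg 1: heading=327.0°, groundspeed=245.2 kt
Leg 2: heading=97.8°, groundspeed=240.2 kt
Leg 3: heading=101.8°, groundspeed=239.9 kt
Leg 4: heading=157.3°, groundspeed=236.2 kt
Leg 5: heading=78.0°, groundspeed=242.0 kt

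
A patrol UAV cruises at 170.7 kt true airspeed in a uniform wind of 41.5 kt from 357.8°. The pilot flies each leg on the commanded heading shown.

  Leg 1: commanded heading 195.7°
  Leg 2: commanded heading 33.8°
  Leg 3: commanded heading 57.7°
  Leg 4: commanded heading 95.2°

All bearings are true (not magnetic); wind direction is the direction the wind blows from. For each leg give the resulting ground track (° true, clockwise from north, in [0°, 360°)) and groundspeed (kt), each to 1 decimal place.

Leg 1: track=192.2°, groundspeed=210.6 kt
Leg 2: track=43.9°, groundspeed=139.3 kt
Leg 3: track=71.2°, groundspeed=154.1 kt
Leg 4: track=108.4°, groundspeed=180.8 kt

Leg 1: heading 195.7°; drift -3.5° → track 192.2°, groundspeed 210.6 kt
Leg 2: heading 33.8°; drift +10.1° → track 43.9°, groundspeed 139.3 kt
Leg 3: heading 57.7°; drift +13.5° → track 71.2°, groundspeed 154.1 kt
Leg 4: heading 95.2°; drift +13.2° → track 108.4°, groundspeed 180.8 kt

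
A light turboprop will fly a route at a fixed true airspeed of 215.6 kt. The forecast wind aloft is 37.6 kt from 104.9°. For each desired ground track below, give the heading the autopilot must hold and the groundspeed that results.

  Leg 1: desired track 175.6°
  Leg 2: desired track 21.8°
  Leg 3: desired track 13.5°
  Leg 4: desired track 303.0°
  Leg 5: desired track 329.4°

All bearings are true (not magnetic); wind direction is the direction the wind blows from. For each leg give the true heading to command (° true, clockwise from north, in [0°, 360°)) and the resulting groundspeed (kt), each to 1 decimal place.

Leg 1: heading=166.1°, groundspeed=200.2 kt
Leg 2: heading=31.8°, groundspeed=207.8 kt
Leg 3: heading=23.5°, groundspeed=213.2 kt
Leg 4: heading=306.1°, groundspeed=251.0 kt
Leg 5: heading=336.4°, groundspeed=240.8 kt

Leg 1: desired track 175.6°; wind correction -9.5° → command heading 166.1°, groundspeed 200.2 kt
Leg 2: desired track 21.8°; wind correction +10.0° → command heading 31.8°, groundspeed 207.8 kt
Leg 3: desired track 13.5°; wind correction +10.0° → command heading 23.5°, groundspeed 213.2 kt
Leg 4: desired track 303.0°; wind correction +3.1° → command heading 306.1°, groundspeed 251.0 kt
Leg 5: desired track 329.4°; wind correction +7.0° → command heading 336.4°, groundspeed 240.8 kt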